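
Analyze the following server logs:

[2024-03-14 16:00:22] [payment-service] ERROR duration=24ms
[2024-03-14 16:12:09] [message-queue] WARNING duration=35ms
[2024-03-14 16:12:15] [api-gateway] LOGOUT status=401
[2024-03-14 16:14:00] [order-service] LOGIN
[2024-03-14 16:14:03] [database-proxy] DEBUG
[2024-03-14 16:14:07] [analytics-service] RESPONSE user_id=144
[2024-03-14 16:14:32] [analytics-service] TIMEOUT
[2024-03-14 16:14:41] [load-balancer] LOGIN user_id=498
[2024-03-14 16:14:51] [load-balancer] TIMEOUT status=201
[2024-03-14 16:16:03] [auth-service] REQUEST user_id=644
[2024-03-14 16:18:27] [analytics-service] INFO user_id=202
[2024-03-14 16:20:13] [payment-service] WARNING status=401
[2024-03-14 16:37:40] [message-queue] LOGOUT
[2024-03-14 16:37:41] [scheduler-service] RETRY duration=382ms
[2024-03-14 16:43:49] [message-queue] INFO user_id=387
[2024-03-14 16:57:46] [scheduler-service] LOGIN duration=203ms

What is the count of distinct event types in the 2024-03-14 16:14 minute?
4

To count unique event types:

1. Filter events in the minute starting at 2024-03-14 16:14
2. Extract event types from matching entries
3. Count unique types: 4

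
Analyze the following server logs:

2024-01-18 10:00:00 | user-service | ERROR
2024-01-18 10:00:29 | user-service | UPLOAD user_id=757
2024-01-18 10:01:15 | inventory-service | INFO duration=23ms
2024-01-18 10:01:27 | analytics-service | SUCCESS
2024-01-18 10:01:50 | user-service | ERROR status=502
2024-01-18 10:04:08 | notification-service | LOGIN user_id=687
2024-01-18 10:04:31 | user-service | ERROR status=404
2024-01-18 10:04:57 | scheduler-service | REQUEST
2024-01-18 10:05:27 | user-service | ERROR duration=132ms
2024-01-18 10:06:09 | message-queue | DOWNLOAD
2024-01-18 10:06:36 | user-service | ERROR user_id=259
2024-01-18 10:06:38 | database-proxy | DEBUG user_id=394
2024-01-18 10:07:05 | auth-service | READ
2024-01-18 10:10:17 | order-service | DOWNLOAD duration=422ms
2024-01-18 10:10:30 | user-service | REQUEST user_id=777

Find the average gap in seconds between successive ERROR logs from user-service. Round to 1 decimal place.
99.0

To calculate average interval:

1. Find all ERROR events for user-service in order
2. Calculate time gaps between consecutive events
3. Compute mean of gaps: 396 / 4 = 99.0 seconds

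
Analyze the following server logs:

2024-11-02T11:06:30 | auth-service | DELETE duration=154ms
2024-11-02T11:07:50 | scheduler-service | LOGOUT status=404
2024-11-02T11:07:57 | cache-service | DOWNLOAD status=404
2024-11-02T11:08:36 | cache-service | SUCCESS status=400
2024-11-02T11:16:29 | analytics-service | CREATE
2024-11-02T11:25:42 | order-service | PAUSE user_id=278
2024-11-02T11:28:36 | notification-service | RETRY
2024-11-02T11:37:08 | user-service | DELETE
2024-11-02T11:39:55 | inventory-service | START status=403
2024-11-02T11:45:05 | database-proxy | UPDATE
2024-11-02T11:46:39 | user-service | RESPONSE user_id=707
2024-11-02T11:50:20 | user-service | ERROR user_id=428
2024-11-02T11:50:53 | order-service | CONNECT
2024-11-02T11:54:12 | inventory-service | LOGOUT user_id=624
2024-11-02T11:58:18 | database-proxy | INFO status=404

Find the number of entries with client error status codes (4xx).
5

To find matching entries:

1. Pattern to match: client error status codes (4xx)
2. Scan each log entry for the pattern
3. Count matches: 5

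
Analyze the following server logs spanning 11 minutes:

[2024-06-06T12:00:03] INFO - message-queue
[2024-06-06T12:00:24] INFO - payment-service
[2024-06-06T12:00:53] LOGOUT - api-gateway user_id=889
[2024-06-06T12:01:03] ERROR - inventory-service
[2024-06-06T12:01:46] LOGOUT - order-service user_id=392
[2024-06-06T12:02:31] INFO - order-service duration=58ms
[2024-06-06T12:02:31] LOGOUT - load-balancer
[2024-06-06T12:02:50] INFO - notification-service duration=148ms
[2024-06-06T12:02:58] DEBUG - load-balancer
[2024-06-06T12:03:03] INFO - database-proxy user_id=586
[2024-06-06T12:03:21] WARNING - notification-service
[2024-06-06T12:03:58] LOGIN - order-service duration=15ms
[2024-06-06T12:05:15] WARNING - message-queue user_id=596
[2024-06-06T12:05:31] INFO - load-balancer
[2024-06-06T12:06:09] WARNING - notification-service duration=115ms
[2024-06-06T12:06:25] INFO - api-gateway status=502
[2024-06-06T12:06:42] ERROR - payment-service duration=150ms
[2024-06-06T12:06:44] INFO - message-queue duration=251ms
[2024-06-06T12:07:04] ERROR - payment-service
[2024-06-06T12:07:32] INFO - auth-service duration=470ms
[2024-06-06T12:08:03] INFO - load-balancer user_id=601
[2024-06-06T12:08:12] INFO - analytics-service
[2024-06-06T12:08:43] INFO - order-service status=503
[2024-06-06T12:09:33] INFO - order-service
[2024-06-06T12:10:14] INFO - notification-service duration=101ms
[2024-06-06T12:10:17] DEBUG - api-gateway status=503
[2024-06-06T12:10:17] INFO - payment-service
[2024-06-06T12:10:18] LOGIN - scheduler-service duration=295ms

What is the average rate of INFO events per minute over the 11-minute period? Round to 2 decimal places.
1.36

To calculate the rate:

1. Count total INFO events: 15
2. Total time period: 11 minutes
3. Rate = 15 / 11 = 1.36 events per minute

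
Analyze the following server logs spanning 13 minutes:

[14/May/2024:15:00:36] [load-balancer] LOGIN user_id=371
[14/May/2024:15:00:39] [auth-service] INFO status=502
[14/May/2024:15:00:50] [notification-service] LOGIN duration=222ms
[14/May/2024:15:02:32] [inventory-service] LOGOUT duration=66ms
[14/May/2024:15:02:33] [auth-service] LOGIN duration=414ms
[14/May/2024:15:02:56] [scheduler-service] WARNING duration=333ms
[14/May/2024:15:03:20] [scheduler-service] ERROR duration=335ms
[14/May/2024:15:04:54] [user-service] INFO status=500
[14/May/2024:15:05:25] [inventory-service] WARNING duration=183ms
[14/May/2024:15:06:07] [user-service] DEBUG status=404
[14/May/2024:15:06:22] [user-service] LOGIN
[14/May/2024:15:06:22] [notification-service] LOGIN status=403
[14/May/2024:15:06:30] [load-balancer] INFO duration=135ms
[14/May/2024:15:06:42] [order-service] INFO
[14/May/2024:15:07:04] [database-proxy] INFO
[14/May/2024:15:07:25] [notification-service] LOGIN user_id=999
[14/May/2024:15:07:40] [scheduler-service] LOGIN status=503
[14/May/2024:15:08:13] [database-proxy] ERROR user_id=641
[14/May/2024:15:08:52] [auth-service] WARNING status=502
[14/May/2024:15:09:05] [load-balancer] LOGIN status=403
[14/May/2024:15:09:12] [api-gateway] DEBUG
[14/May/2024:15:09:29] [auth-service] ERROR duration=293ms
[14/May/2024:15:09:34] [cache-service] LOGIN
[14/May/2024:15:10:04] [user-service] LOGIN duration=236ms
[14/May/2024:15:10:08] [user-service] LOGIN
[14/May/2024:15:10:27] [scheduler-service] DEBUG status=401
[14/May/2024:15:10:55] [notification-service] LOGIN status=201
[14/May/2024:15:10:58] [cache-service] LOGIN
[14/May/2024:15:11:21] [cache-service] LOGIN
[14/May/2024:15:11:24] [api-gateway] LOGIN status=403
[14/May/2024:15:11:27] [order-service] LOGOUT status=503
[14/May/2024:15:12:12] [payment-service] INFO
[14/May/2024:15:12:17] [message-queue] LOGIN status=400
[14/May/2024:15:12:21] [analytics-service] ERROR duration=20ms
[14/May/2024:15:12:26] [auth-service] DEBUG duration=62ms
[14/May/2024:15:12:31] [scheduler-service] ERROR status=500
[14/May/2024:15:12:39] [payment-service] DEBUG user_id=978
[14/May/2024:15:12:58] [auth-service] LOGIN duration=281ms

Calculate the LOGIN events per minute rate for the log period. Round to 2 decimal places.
1.31

To calculate the rate:

1. Count total LOGIN events: 17
2. Total time period: 13 minutes
3. Rate = 17 / 13 = 1.31 events per minute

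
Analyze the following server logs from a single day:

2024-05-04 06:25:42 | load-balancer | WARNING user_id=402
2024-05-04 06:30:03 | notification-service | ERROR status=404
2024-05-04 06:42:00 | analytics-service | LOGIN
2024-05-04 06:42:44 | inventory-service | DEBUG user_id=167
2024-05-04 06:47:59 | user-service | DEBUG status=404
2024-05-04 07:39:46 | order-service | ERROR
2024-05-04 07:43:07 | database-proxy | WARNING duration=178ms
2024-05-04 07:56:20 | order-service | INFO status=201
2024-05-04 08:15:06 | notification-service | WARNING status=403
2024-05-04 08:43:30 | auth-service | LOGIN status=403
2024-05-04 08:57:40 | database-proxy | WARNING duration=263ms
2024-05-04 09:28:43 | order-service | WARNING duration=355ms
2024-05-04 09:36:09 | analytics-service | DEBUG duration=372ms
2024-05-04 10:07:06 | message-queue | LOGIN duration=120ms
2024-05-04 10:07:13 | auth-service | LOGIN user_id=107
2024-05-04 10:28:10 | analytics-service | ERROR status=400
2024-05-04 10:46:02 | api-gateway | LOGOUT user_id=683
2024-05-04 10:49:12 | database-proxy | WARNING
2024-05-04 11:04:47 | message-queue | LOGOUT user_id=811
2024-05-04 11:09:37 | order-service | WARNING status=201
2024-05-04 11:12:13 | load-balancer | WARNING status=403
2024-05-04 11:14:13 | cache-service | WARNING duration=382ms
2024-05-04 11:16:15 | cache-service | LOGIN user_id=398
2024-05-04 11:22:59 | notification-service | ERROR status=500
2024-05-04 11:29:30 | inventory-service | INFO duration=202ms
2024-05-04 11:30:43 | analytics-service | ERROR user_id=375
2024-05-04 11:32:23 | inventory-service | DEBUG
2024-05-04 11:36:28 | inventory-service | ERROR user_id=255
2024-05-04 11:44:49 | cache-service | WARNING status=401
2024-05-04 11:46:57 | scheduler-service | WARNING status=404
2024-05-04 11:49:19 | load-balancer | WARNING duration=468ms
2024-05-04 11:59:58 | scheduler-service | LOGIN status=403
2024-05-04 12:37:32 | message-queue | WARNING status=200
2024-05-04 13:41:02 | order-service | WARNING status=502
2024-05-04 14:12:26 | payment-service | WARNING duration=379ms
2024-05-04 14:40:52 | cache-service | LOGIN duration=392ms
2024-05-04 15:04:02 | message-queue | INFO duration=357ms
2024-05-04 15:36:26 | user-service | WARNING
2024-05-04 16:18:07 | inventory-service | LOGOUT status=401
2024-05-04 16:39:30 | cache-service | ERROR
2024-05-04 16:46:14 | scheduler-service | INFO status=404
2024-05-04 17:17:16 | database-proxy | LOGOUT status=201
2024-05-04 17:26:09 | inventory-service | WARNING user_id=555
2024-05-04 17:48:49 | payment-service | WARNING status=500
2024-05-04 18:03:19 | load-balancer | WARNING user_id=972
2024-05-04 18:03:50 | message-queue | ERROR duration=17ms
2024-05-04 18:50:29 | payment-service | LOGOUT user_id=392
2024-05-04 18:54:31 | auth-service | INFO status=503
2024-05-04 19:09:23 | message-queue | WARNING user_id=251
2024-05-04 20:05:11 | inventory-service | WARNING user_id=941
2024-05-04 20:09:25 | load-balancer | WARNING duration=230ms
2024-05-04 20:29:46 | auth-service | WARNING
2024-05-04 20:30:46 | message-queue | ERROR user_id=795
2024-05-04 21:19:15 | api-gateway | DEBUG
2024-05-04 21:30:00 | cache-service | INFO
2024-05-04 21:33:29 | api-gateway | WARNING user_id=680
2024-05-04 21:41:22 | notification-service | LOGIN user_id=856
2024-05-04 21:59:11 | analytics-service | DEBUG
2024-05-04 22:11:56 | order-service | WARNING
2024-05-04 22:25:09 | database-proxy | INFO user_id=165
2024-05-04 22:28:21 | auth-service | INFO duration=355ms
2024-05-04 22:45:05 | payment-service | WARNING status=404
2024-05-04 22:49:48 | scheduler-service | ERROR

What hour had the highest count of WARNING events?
11

To find the peak hour:

1. Group all WARNING events by hour
2. Count events in each hour
3. Find hour with maximum count
4. Peak hour: 11 (with 6 events)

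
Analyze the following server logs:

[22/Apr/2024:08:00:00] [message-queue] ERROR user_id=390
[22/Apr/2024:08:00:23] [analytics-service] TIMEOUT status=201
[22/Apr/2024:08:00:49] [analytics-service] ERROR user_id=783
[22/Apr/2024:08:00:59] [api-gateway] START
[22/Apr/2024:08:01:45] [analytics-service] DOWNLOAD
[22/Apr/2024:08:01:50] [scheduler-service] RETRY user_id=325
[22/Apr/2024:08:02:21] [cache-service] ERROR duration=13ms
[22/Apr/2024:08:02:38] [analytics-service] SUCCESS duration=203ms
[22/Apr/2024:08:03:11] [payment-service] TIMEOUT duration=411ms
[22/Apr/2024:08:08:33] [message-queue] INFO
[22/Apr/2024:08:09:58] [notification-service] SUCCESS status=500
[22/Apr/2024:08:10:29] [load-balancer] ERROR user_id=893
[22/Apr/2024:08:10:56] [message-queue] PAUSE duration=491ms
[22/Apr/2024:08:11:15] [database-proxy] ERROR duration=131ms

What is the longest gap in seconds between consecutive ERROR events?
488

To find the longest gap:

1. Extract all ERROR events in chronological order
2. Calculate time differences between consecutive events
3. Find the maximum difference
4. Longest gap: 488 seconds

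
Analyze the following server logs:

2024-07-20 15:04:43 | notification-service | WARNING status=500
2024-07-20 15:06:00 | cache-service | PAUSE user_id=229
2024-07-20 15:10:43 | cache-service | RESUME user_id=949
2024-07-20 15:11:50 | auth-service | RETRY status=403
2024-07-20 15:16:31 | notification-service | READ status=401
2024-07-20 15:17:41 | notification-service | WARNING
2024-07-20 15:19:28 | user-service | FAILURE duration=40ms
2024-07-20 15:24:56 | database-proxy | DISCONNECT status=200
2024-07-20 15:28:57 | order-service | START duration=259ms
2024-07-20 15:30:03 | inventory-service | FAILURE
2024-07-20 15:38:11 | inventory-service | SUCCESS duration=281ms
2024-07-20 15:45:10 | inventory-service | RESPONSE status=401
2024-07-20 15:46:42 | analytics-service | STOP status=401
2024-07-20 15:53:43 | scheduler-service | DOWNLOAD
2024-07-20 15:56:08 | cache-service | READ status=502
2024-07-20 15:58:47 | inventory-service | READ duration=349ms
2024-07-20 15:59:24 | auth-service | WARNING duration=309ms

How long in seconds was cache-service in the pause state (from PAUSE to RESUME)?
283

To calculate state duration:

1. Find PAUSE event for cache-service: 2024-07-20 15:06:00
2. Find RESUME event for cache-service: 2024-07-20 15:10:43
3. Calculate duration: 2024-07-20 15:10:43 - 2024-07-20 15:06:00 = 283 seconds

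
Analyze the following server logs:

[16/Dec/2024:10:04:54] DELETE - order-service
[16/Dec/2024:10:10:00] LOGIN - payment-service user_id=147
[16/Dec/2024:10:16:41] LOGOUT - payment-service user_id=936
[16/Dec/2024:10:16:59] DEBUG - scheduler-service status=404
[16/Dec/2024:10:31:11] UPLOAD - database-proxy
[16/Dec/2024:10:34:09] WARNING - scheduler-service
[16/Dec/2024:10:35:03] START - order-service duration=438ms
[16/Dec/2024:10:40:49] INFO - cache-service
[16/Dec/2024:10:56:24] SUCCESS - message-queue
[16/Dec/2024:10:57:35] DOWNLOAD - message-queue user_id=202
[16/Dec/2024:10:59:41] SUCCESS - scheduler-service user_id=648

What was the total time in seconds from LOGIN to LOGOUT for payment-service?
401

To calculate state duration:

1. Find LOGIN event for payment-service: 16/Dec/2024:10:10:00
2. Find LOGOUT event for payment-service: 16/Dec/2024:10:16:41
3. Calculate duration: 16/Dec/2024:10:16:41 - 16/Dec/2024:10:10:00 = 401 seconds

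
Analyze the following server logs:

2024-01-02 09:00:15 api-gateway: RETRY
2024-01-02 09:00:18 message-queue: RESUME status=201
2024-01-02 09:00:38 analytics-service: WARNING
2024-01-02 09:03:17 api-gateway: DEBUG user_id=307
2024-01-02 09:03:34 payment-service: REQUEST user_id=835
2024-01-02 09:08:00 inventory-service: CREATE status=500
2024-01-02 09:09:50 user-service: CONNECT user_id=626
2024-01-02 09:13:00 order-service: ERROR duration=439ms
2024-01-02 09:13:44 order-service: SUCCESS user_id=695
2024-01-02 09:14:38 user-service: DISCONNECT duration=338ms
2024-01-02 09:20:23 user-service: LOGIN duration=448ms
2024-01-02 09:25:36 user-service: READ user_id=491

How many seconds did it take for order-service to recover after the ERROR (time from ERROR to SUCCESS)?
44

To calculate recovery time:

1. Find ERROR event for order-service: 2024-01-02 09:13:00
2. Find next SUCCESS event for order-service: 2024-01-02 09:13:44
3. Recovery time: 2024-01-02 09:13:44 - 2024-01-02 09:13:00 = 44 seconds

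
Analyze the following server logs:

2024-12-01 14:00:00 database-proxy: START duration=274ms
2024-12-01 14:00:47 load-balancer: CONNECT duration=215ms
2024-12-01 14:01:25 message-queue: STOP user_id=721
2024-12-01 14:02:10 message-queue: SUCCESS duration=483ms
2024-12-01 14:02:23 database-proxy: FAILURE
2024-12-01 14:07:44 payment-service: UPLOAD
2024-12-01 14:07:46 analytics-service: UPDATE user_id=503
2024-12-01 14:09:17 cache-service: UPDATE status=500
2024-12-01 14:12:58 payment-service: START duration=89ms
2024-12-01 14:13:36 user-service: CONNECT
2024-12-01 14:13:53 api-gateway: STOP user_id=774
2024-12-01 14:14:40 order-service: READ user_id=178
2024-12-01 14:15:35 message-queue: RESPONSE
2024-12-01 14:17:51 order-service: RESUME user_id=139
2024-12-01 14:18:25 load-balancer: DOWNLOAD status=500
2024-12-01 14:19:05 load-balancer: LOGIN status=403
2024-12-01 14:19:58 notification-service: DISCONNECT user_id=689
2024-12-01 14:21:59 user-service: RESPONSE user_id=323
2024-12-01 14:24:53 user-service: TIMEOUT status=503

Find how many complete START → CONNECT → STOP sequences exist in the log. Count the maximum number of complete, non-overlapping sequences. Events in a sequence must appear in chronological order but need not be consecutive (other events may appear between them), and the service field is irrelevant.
2

To count sequences:

1. Look for pattern: START → CONNECT → STOP
2. Greedily scan the log in chronological order, matching each sequence element in turn (ignoring service)
3. Each time the full pattern completes, increment the count and restart matching from the next event
4. Complete non-overlapping sequences found: 2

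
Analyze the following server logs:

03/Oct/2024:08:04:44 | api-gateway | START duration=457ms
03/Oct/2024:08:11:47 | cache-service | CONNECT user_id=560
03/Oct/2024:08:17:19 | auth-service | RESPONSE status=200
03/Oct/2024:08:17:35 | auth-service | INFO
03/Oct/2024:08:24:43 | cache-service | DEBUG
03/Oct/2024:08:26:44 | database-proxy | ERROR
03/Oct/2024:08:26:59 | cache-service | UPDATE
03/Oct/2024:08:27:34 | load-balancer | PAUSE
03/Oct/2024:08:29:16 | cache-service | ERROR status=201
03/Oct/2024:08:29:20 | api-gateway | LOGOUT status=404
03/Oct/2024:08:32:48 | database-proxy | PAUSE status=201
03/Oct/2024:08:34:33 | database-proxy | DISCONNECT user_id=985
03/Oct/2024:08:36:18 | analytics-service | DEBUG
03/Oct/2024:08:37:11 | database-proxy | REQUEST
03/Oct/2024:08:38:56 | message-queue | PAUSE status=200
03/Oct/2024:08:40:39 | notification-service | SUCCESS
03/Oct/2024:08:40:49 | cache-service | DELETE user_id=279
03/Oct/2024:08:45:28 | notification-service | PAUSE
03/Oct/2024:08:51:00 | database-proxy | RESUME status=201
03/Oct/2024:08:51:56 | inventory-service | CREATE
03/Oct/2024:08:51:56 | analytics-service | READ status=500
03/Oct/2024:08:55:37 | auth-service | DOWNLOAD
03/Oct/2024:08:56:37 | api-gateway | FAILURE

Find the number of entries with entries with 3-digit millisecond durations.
1

To find matching entries:

1. Pattern to match: entries with 3-digit millisecond durations
2. Scan each log entry for the pattern
3. Count matches: 1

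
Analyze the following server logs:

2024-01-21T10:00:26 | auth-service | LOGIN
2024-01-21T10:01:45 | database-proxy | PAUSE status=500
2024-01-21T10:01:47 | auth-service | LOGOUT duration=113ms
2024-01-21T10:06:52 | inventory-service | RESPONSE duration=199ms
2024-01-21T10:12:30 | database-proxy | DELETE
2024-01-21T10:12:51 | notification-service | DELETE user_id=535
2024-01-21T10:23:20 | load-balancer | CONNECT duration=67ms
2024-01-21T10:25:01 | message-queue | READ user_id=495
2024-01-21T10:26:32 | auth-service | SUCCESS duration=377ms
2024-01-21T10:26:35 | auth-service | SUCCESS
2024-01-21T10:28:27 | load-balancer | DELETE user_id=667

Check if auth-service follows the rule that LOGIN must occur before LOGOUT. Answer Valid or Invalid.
Valid

To validate ordering:

1. Required order: LOGIN → LOGOUT
2. Rule: LOGIN must occur before LOGOUT
3. Check actual order of events for auth-service
4. Result: Valid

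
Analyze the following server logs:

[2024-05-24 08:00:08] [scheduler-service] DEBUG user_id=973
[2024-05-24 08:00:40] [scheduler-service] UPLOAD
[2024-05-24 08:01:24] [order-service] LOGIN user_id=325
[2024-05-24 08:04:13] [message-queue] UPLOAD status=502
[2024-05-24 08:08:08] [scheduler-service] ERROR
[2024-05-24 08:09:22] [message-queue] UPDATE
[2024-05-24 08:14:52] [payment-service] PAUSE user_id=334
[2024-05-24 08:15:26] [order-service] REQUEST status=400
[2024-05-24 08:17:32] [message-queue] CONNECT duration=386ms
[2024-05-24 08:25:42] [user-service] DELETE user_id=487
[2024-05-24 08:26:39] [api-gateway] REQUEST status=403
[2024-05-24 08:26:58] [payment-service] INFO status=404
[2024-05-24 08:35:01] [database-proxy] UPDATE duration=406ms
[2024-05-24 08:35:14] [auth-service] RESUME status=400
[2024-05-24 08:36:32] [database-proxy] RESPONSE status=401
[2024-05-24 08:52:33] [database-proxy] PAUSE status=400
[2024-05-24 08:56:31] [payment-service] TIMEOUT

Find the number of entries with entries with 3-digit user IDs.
4

To find matching entries:

1. Pattern to match: entries with 3-digit user IDs
2. Scan each log entry for the pattern
3. Count matches: 4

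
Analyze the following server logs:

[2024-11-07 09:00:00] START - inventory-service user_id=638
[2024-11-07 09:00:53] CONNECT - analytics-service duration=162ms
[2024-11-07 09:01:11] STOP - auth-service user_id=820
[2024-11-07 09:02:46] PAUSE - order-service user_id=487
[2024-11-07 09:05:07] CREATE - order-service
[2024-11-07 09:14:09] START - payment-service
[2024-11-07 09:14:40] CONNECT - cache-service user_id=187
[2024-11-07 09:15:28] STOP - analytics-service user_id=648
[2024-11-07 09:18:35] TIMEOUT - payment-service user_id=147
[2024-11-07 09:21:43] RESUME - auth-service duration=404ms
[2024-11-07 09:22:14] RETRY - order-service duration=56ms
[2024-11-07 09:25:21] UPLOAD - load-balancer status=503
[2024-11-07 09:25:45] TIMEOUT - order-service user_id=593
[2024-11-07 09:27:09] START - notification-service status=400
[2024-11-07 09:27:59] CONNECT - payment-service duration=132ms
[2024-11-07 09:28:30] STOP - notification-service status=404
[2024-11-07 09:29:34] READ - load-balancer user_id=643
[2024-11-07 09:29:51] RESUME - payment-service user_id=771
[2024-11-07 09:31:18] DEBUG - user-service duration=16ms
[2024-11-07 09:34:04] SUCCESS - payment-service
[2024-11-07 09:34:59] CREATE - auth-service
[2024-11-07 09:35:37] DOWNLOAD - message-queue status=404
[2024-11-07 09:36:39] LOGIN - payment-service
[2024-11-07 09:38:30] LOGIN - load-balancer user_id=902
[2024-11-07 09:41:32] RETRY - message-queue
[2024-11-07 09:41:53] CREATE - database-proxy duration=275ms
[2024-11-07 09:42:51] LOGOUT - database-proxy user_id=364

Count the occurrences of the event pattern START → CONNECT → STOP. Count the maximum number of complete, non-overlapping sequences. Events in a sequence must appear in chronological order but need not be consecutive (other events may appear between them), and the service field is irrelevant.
3

To count sequences:

1. Look for pattern: START → CONNECT → STOP
2. Greedily scan the log in chronological order, matching each sequence element in turn (ignoring service)
3. Each time the full pattern completes, increment the count and restart matching from the next event
4. Complete non-overlapping sequences found: 3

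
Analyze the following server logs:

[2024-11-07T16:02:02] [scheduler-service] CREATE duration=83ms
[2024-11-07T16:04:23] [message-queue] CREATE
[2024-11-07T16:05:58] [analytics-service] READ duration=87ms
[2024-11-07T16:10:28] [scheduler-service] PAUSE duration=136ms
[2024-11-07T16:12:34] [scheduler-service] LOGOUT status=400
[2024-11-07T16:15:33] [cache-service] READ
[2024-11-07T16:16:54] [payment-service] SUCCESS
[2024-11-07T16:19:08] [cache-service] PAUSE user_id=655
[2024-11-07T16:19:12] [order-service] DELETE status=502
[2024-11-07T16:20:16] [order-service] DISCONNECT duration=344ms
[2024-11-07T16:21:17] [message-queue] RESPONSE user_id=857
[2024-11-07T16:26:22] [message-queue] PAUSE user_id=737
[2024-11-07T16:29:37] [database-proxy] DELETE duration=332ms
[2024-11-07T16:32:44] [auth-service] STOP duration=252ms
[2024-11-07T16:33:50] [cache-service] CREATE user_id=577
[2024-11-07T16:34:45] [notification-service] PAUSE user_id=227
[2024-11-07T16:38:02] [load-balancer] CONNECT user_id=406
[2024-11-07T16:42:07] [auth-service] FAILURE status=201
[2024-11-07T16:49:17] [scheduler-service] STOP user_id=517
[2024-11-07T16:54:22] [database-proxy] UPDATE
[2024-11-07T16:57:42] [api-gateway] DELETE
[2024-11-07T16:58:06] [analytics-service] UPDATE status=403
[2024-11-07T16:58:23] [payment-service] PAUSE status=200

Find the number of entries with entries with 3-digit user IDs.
7

To find matching entries:

1. Pattern to match: entries with 3-digit user IDs
2. Scan each log entry for the pattern
3. Count matches: 7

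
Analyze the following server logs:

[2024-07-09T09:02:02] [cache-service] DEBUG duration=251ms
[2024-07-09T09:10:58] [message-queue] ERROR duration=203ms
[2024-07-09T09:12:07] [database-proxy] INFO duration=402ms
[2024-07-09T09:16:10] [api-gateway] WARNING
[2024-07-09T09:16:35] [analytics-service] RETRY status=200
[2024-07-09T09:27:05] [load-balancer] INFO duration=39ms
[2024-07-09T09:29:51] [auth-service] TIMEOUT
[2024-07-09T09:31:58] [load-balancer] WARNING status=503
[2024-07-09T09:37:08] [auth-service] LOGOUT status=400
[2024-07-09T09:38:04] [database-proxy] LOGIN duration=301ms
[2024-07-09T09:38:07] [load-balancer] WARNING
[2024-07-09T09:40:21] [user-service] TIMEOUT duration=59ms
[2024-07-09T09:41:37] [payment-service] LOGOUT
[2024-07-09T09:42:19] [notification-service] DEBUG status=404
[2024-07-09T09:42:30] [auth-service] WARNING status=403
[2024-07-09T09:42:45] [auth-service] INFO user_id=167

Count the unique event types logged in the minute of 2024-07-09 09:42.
3

To count unique event types:

1. Filter events in the minute starting at 2024-07-09 09:42
2. Extract event types from matching entries
3. Count unique types: 3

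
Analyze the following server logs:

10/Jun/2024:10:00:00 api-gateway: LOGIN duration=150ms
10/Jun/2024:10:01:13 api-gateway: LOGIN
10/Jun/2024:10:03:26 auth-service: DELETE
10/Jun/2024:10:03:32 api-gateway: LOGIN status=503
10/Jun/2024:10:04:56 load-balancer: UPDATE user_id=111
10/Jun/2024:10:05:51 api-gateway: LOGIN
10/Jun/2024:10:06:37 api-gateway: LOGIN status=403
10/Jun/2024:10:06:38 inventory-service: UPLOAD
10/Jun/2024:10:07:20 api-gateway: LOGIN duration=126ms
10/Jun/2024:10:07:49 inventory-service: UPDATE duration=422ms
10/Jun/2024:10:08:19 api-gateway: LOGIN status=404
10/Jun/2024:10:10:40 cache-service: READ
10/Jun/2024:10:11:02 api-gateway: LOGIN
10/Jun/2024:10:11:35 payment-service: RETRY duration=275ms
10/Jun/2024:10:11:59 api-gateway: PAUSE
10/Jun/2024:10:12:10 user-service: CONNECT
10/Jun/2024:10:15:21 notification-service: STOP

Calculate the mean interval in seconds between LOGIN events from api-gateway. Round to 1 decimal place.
94.6

To calculate average interval:

1. Find all LOGIN events for api-gateway in order
2. Calculate time gaps between consecutive events
3. Compute mean of gaps: 662 / 7 = 94.6 seconds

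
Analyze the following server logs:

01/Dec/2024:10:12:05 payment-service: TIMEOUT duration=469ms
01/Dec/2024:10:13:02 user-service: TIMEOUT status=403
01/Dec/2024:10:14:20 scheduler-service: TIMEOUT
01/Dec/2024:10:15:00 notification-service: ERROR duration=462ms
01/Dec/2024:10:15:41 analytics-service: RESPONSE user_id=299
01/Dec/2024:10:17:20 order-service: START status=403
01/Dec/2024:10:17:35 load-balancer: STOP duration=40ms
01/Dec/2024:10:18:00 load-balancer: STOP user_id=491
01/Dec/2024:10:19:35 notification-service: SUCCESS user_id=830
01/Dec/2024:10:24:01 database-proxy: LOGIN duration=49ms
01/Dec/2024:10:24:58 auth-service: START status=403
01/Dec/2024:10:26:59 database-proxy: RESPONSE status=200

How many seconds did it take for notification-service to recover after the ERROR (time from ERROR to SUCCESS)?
275

To calculate recovery time:

1. Find ERROR event for notification-service: 01/Dec/2024:10:15:00
2. Find next SUCCESS event for notification-service: 01/Dec/2024:10:19:35
3. Recovery time: 01/Dec/2024:10:19:35 - 01/Dec/2024:10:15:00 = 275 seconds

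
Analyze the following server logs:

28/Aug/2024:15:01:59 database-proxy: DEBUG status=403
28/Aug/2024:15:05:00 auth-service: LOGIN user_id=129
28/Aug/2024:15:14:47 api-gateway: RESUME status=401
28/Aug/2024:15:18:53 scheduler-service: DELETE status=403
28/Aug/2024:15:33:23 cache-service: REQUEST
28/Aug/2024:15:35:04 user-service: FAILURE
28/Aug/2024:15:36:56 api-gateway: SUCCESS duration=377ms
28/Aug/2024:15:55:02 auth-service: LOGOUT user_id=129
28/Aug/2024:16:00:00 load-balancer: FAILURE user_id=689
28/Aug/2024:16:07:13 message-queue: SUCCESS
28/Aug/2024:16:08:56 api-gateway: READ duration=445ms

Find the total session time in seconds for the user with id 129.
3002

To calculate session duration:

1. Find LOGIN event for user_id=129: 28/Aug/2024:15:05:00
2. Find LOGOUT event for user_id=129: 28/Aug/2024:15:55:02
3. Session duration: 28/Aug/2024:15:55:02 - 28/Aug/2024:15:05:00 = 3002 seconds (50 minutes)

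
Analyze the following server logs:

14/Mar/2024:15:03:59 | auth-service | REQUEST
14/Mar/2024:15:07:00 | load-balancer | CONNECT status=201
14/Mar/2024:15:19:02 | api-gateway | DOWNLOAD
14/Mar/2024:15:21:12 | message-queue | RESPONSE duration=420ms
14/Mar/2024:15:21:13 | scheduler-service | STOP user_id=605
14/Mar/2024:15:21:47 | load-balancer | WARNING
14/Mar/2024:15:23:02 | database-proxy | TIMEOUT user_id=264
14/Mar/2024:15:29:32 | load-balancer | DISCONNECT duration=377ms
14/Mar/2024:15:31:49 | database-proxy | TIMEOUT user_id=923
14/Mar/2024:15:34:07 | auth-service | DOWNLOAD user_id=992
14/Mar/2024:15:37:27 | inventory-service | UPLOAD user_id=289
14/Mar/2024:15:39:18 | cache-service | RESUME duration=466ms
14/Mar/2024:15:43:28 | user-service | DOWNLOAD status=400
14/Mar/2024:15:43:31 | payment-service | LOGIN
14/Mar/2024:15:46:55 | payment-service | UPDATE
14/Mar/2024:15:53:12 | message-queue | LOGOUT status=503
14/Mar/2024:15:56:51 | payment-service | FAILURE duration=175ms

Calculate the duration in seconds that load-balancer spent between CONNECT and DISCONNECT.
1352

To calculate state duration:

1. Find CONNECT event for load-balancer: 14/Mar/2024:15:07:00
2. Find DISCONNECT event for load-balancer: 14/Mar/2024:15:29:32
3. Calculate duration: 14/Mar/2024:15:29:32 - 14/Mar/2024:15:07:00 = 1352 seconds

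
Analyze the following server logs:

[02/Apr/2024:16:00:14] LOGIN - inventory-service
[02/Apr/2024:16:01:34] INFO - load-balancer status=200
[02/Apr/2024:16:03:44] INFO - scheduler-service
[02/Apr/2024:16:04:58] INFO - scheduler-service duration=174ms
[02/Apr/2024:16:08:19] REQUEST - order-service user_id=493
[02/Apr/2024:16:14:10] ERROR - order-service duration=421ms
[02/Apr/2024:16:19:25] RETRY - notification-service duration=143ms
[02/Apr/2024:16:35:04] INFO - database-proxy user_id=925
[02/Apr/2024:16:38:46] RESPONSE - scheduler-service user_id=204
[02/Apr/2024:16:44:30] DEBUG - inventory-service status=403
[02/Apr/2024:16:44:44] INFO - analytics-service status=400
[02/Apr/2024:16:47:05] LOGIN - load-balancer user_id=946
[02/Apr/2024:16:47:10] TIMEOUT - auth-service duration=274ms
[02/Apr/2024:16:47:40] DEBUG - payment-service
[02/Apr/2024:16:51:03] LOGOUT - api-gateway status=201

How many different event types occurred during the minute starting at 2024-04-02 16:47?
3

To count unique event types:

1. Filter events in the minute starting at 2024-04-02 16:47
2. Extract event types from matching entries
3. Count unique types: 3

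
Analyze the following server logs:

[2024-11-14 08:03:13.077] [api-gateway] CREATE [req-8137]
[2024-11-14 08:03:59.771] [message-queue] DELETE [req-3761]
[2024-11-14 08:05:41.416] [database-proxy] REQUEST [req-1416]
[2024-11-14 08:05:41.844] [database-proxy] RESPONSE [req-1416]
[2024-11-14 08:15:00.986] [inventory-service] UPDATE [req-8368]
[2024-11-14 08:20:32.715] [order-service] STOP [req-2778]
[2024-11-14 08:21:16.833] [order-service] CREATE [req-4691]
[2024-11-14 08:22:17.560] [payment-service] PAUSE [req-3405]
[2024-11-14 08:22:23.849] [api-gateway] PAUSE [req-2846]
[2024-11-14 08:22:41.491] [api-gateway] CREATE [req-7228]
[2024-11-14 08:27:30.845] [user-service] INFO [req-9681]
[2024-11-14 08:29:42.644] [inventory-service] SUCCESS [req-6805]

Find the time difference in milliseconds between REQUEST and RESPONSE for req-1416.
428

To calculate latency:

1. Find REQUEST with id req-1416: 2024-11-14 08:05:41.416
2. Find RESPONSE with id req-1416: 2024-11-14 08:05:41.844
3. Latency: 2024-11-14 08:05:41.844 - 2024-11-14 08:05:41.416 = 428ms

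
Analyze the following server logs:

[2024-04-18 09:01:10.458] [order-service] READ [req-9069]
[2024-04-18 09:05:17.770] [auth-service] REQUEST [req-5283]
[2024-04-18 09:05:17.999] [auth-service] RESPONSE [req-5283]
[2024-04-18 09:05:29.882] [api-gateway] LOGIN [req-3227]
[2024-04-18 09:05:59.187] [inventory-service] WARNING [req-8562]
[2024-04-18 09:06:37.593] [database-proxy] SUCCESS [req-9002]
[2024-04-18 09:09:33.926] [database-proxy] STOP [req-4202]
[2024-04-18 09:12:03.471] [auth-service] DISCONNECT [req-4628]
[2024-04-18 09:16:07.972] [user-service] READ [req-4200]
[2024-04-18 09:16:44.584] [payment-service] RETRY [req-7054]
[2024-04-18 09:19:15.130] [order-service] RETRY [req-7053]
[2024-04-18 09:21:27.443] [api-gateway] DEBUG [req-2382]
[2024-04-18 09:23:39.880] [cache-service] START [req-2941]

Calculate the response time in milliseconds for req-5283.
229

To calculate latency:

1. Find REQUEST with id req-5283: 2024-04-18 09:05:17.770
2. Find RESPONSE with id req-5283: 2024-04-18 09:05:17.999
3. Latency: 2024-04-18 09:05:17.999 - 2024-04-18 09:05:17.770 = 229ms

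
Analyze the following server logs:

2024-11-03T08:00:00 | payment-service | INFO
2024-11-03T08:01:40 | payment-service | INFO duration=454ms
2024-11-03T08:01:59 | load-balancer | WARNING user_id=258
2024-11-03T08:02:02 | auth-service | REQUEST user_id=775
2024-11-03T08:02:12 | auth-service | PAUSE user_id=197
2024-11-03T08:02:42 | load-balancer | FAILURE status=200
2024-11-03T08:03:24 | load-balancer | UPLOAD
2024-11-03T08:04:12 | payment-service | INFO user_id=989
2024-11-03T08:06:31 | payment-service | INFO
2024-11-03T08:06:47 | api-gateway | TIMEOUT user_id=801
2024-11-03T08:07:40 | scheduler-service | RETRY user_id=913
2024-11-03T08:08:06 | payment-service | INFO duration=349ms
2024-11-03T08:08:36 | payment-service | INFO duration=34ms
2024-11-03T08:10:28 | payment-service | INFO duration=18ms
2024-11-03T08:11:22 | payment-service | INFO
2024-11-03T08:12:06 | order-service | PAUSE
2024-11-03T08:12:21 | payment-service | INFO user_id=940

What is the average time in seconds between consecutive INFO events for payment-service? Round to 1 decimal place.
92.6

To calculate average interval:

1. Find all INFO events for payment-service in order
2. Calculate time gaps between consecutive events
3. Compute mean of gaps: 741 / 8 = 92.6 seconds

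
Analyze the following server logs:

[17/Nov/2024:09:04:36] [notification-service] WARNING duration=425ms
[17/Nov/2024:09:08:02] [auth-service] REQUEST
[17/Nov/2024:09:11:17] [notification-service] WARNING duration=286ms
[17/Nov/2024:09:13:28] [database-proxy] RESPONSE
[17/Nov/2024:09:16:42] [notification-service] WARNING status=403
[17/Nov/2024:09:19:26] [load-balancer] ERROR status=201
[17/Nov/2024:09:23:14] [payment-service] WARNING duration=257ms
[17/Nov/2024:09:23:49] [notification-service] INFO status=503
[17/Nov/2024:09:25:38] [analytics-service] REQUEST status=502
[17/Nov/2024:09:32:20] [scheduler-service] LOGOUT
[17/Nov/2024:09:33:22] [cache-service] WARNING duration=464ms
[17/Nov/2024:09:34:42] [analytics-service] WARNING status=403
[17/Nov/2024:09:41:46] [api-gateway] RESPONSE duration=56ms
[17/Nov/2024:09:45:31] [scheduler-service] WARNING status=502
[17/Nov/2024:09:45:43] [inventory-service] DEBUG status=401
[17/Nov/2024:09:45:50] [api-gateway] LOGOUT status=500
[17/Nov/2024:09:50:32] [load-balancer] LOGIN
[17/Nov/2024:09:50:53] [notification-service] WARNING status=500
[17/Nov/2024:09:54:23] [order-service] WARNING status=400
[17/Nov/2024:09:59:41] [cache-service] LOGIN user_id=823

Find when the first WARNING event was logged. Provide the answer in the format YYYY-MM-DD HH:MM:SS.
2024-11-17 09:04:36

To find the first event:

1. Filter for all WARNING events
2. Sort by timestamp
3. Select the first one
4. Timestamp: 2024-11-17 09:04:36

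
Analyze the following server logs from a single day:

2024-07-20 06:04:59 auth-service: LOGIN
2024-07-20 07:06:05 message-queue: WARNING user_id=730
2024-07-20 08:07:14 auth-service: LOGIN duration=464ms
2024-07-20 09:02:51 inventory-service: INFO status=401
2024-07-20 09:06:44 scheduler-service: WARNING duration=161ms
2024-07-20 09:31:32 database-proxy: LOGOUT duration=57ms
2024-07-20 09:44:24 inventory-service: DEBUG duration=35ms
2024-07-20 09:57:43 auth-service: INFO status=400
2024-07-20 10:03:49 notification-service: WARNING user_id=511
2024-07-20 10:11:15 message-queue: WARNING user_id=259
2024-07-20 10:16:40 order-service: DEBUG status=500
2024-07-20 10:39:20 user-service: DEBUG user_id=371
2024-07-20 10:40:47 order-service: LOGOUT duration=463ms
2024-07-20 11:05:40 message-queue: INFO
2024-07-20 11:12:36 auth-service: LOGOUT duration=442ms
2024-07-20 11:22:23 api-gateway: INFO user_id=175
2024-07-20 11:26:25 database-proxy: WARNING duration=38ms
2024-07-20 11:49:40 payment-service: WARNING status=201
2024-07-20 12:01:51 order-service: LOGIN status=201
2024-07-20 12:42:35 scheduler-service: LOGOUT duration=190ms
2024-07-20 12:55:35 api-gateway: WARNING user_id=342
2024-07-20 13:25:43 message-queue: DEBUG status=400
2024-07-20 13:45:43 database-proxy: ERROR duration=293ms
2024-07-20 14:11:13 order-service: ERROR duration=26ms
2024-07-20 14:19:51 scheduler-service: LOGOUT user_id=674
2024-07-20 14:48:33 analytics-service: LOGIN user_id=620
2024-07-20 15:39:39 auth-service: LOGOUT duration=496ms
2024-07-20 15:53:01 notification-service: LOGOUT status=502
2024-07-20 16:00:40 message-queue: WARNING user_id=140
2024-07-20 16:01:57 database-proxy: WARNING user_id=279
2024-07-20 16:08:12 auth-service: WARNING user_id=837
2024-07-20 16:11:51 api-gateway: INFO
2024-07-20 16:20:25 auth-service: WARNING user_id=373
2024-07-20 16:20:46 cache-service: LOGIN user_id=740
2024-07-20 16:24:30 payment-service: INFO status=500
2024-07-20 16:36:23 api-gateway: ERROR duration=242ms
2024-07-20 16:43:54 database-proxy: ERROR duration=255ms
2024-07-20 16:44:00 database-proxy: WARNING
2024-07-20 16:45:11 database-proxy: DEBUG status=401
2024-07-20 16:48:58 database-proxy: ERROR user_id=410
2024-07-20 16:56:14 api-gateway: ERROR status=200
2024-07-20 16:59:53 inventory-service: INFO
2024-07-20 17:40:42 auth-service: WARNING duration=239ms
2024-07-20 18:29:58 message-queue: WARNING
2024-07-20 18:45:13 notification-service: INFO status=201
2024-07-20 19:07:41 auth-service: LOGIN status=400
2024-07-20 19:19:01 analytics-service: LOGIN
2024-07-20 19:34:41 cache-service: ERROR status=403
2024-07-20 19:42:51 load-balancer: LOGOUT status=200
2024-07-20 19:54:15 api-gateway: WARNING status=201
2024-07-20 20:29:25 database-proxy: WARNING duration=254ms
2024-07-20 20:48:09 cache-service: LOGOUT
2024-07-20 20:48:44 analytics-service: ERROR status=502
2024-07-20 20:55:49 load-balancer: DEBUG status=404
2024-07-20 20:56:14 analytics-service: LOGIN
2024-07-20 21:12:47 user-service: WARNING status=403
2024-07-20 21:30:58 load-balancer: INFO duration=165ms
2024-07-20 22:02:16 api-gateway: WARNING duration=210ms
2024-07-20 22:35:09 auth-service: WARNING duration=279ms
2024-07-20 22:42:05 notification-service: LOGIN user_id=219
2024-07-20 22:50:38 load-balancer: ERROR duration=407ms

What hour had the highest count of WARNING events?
16

To find the peak hour:

1. Group all WARNING events by hour
2. Count events in each hour
3. Find hour with maximum count
4. Peak hour: 16 (with 5 events)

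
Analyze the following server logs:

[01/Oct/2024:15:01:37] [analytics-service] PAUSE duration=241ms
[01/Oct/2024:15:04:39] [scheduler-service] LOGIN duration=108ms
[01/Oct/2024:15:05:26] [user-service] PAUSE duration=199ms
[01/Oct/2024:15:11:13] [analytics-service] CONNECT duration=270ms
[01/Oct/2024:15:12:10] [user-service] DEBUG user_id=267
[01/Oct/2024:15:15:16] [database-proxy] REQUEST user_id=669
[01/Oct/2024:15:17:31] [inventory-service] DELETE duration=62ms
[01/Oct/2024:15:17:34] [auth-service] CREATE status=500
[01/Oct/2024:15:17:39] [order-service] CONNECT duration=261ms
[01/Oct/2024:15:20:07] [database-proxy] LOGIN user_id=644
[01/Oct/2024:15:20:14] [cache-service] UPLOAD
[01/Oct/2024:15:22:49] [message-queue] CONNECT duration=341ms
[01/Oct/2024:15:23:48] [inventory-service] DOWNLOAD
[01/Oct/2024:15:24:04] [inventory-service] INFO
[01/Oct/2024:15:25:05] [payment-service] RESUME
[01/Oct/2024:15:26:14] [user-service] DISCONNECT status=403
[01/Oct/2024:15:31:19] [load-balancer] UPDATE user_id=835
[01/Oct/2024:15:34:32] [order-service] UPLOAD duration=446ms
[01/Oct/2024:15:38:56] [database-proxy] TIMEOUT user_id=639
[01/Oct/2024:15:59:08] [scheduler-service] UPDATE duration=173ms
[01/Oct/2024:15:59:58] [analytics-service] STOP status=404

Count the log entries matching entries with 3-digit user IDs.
5

To find matching entries:

1. Pattern to match: entries with 3-digit user IDs
2. Scan each log entry for the pattern
3. Count matches: 5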